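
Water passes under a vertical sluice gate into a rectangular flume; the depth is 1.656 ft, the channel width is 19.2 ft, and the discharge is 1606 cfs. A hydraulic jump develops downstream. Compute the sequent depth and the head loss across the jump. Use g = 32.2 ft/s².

q = Q/b = 1606/19.2 = 83.65 ft²/s; V₁ = q/y₁ = 50.51 ft/s. Fr₁ = V₁/√(g·y₁) = 6.917.
Sequent-depth ratio: y₂/y₁ = ½[√(1 + 8Fr₁²) − 1] = ½[√383.77 − 1] = 9.295.
y₂ = 9.295 × 1.656 = 15.39 ft.
V₂ = q/y₂ = 83.65/15.39 = 5.434 ft/s. E₁ = y₁ + V₁²/2g = 41.27 ft; E₂ = y₂ + V₂²/2g = 15.85 ft. ΔE = E₁ − E₂ = 25.42 ft.

y₂ = 15.39 ft; ΔE = 25.42 ft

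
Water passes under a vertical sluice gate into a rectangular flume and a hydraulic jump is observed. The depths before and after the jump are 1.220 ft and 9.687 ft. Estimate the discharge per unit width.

q = 45.56 ft²/s

For a rectangular channel the momentum equation gives q² = ½·g·y₁·y₂·(y₁ + y₂) = ½×32.2×1.220×9.687×10.91 = 2075.
q = √2075 = 45.56 ft²/s.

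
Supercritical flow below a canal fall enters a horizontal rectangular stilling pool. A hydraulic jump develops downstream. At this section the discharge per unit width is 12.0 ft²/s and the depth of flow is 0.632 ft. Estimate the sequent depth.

V₁ = q/y₁ = 12.0/0.632 = 19.0 ft/s. Fr₁ = V₁/√(g·y₁) = 19.0/√(32.2×0.632) = 4.21.
Conjugate-depth relation: y₂/y₁ = ½[√(1 + 8Fr₁²) − 1] = ½[√142.7 − 1] = 5.47.
y₂ = 5.47 × 0.632 = 3.46 ft.

y₂ = 3.46 ft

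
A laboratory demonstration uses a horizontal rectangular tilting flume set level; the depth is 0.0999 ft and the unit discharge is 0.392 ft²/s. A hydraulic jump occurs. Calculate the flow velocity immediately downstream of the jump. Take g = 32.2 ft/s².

V₁ = q/y₁ = 0.392/0.0999 = 3.92 ft/s. Fr₁ = V₁/√(g·y₁) = 3.92/√(32.2×0.0999) = 2.19.
From the momentum equation for a rectangular channel, y₂/y₁ = ½[√(1 + 8Fr₁²) − 1] = ½[√39.29 − 1] = 2.63.
y₂ = 2.63 × 0.0999 = 0.263 ft.
V₂ = q/y₂ = 0.392/0.263 = 1.49 ft/s.

V₂ = 1.49 ft/s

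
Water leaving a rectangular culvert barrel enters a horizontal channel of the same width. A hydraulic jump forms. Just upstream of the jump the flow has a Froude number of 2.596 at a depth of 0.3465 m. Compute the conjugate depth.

y₂ = 1.111 m

Fr₁ = 2.596 (given).
Conjugate-depth relation: y₂/y₁ = ½[√(1 + 8Fr₁²) − 1] = ½[√54.914 − 1] = 3.205.
y₂ = 3.205 × 0.3465 = 1.111 m.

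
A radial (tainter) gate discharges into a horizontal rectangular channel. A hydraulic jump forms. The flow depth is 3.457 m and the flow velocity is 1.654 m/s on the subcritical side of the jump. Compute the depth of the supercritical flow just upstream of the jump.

Fr₂ = V₂/√(g·y₂) = 1.654/√(9.81×3.457) = 0.2840.
The Bélanger relation is symmetric: y₁/y₂ = ½[√(1 + 8Fr₂²) − 1] = ½[√1.6453 − 1] = 0.1414.
y₁ = 0.1414 × 3.457 = 0.4887 m.

y₁ = 0.4887 m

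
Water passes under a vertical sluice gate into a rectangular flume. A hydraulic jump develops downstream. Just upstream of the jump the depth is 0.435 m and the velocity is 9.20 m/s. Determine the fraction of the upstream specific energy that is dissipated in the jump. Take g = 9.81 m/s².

ΔE/E₁ = 0.440 (44.0%)

Fr₁ = V₁/√(g·y₁) = 9.20/√(9.81×0.435) = 4.45.
By Bélanger, y₂/y₁ = ½[√(1 + 8Fr₁²) − 1] = ½[√159.7 − 1] = 5.82.
y₂ = 5.82 × 0.435 = 2.53 m.
E₁ = y₁ + V₁²/2g = 4.75 m. ΔE = (y₂ − y₁)³/(4y₁y₂) = 2.09 m. ΔE/E₁ = 2.09/4.75 = 0.440.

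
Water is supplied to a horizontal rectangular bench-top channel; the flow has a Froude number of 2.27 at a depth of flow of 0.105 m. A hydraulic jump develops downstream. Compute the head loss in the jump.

Fr₁ = 2.27 (given).
Sequent-depth ratio: y₂/y₁ = ½[√(1 + 8Fr₁²) − 1] = ½[√42.22 − 1] = 2.75.
y₂ = 2.75 × 0.105 = 0.289 m.
V₁ = Fr₁·√(g·y₁) = 2.27×√(9.81×0.105) = 2.30 m/s; q = V₁·y₁ = 0.242 m²/s. V₂ = q/y₂ = 0.242/0.289 = 0.838 m/s. E₁ = y₁ + V₁²/2g = 0.376 m; E₂ = y₂ + V₂²/2g = 0.324 m. ΔE = E₁ − E₂ = 0.0511 m.

ΔE = 0.0511 m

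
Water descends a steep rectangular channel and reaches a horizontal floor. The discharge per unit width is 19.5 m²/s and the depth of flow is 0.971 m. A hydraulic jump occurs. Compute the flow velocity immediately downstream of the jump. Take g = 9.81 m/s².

V₂ = 2.30 m/s

V₁ = q/y₁ = 19.5/0.971 = 20.1 m/s. Fr₁ = V₁/√(g·y₁) = 20.1/√(9.81×0.971) = 6.51.
Bélanger equation: y₂/y₁ = ½[√(1 + 8Fr₁²) − 1] = ½[√339.7 − 1] = 8.72.
y₂ = 8.72 × 0.971 = 8.46 m.
V₂ = q/y₂ = 19.5/8.46 = 2.30 m/s.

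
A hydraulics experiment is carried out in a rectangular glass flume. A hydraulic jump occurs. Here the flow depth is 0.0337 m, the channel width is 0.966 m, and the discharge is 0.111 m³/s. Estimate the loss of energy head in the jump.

ΔE = 0.350 m

q = Q/b = 0.111/0.966 = 0.115 m²/s; V₁ = q/y₁ = 3.41 m/s. Fr₁ = V₁/√(g·y₁) = 5.93.
Sequent-depth ratio: y₂/y₁ = ½[√(1 + 8Fr₁²) − 1] = ½[√282.3 − 1] = 7.90.
y₂ = 7.90 × 0.0337 = 0.266 m.
Head loss: ΔE = (y₂ − y₁)³/(4y₁y₂) = (0.266 − 0.0337)³/(4×0.0337×0.266) = 0.0126/0.0359 = 0.350 m.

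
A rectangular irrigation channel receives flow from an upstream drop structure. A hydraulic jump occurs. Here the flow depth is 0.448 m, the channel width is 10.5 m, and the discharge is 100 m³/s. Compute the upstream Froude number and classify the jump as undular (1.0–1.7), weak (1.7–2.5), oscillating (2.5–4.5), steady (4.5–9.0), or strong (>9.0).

Fr₁ = 10.1; strong jump

q = Q/b = 100/10.5 = 9.52 m²/s; V₁ = q/y₁ = 21.3 m/s. Fr₁ = V₁/√(g·y₁) = 10.1.
Fr₁ = 10.1 lies in the strong range.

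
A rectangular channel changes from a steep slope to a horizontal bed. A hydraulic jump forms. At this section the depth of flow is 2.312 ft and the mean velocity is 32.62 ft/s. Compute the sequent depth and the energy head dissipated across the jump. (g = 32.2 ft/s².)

y₂ = 11.26 ft; ΔE = 6.879 ft

Fr₁ = V₁/√(g·y₁) = 32.62/√(32.2×2.312) = 3.781.
Conjugate-depth relation: y₂/y₁ = ½[√(1 + 8Fr₁²) − 1] = ½[√115.34 − 1] = 4.870.
y₂ = 4.870 × 2.312 = 11.26 ft.
Head loss: ΔE = (y₂ − y₁)³/(4y₁y₂) = (11.26 − 2.312)³/(4×2.312×11.26) = 716.3/104.1 = 6.879 ft.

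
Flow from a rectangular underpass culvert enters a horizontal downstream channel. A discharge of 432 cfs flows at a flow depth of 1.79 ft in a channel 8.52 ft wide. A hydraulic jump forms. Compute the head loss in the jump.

q = Q/b = 432/8.52 = 50.7 ft²/s; V₁ = q/y₁ = 28.3 ft/s. Fr₁ = V₁/√(g·y₁) = 3.73.
By Bélanger, y₂/y₁ = ½[√(1 + 8Fr₁²) − 1] = ½[√112.4 − 1] = 4.80.
y₂ = 4.80 × 1.79 = 8.59 ft.
Head loss: ΔE = (y₂ − y₁)³/(4y₁y₂) = (8.59 − 1.79)³/(4×1.79×8.59) = 315/61.5 = 5.12 ft.

ΔE = 5.12 ft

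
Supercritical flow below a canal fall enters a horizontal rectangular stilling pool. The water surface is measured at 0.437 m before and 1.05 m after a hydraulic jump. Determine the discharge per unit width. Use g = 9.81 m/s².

For a rectangular channel the momentum equation gives q² = ½·g·y₁·y₂·(y₁ + y₂) = ½×9.81×0.437×1.05×1.49 = 3.35.
q = √3.35 = 1.83 m²/s.

q = 1.83 m²/s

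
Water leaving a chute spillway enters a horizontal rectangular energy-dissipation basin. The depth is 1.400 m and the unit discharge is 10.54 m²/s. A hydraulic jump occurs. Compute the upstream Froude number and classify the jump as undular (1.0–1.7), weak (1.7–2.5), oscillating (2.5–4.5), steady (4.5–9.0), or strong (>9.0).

V₁ = q/y₁ = 10.54/1.400 = 7.529 m/s. Fr₁ = V₁/√(g·y₁) = 7.529/√(9.81×1.400) = 2.031.
Fr₁ = 2.031 lies in the weak range.

Fr₁ = 2.031; weak jump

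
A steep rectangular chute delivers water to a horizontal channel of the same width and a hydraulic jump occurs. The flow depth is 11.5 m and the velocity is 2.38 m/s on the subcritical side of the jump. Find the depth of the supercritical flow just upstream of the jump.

y₁ = 1.06 m

Fr₂ = V₂/√(g·y₂) = 2.38/√(9.81×11.5) = 0.224.
Since the conjugate-depth ratio holds either way, y₁/y₂ = ½[√(1 + 8Fr₂²) − 1] = ½[√1.402 − 1] = 0.0920.
y₁ = 0.0920 × 11.5 = 1.06 m.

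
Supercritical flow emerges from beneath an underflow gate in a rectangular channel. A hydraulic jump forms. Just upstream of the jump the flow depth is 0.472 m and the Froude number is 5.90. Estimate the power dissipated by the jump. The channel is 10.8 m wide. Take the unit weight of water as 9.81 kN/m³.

P = 3076 kW

Fr₁ = 5.90 (given).
Bélanger equation: y₂/y₁ = ½[√(1 + 8Fr₁²) − 1] = ½[√279.5 − 1] = 7.86.
y₂ = 7.86 × 0.472 = 3.71 m.
Head loss: ΔE = (y₂ − y₁)³/(4y₁y₂) = (3.71 − 0.472)³/(4×0.472×3.71) = 33.9/7.00 = 4.84 m.
V₁ = Fr₁·√(g·y₁) = 5.90×√(9.81×0.472) = 12.7 m/s; q = V₁·y₁ = 5.99 m²/s. Q = q·b = 5.99 × 10.8 = 64.7 m³/s. P = γ·Q·ΔE = 9.81 × 64.7 × 4.84 = 3076 kW.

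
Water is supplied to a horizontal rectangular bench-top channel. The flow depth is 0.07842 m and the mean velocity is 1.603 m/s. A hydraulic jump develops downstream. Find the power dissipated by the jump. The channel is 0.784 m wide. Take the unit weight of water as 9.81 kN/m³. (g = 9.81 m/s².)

Fr₁ = V₁/√(g·y₁) = 1.603/√(9.81×0.07842) = 1.828.
From the momentum equation for a rectangular channel, y₂/y₁ = ½[√(1 + 8Fr₁²) − 1] = ½[√27.722 − 1] = 2.133.
y₂ = 2.133 × 0.07842 = 0.1672 m.
q = V₁·y₁ = 1.603 × 0.07842 = 0.1257 m²/s. V₂ = q/y₂ = 0.1257/0.1672 = 0.7517 m/s. E₁ = y₁ + V₁²/2g = 0.2094 m; E₂ = y₂ + V₂²/2g = 0.1960 m. ΔE = E₁ − E₂ = 0.01336 m.
Q = q·b = 0.1257 × 0.784 = 0.09855 m³/s. P = γ·Q·ΔE = 9.81 × 0.09855 × 0.01336 = 0.01291 kW.

P = 0.01291 kW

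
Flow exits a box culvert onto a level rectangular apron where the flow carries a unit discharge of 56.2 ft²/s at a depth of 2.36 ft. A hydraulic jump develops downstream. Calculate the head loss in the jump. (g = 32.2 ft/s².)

V₁ = q/y₁ = 56.2/2.36 = 23.8 ft/s. Fr₁ = V₁/√(g·y₁) = 23.8/√(32.2×2.36) = 2.73.
Sequent-depth ratio: y₂/y₁ = ½[√(1 + 8Fr₁²) − 1] = ½[√60.70 − 1] = 3.40.
y₂ = 3.40 × 2.36 = 8.01 ft.
Head loss: ΔE = (y₂ − y₁)³/(4y₁y₂) = (8.01 − 2.36)³/(4×2.36×8.01) = 181/75.6 = 2.39 ft.

ΔE = 2.39 ft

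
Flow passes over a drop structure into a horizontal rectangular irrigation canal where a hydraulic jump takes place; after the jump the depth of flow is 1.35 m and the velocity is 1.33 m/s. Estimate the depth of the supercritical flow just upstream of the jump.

Fr₂ = V₂/√(g·y₂) = 1.33/√(9.81×1.35) = 0.365.
The Bélanger relation is symmetric: y₁/y₂ = ½[√(1 + 8Fr₂²) − 1] = ½[√2.069 − 1] = 0.219.
y₁ = 0.219 × 1.35 = 0.296 m.

y₁ = 0.296 m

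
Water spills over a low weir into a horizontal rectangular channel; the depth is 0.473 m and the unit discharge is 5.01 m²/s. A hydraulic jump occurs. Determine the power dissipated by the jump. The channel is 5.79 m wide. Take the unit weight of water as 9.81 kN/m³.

V₁ = q/y₁ = 5.01/0.473 = 10.6 m/s. Fr₁ = V₁/√(g·y₁) = 10.6/√(9.81×0.473) = 4.92.
Bélanger equation: y₂/y₁ = ½[√(1 + 8Fr₁²) − 1] = ½[√194.4 − 1] = 6.47.
y₂ = 6.47 × 0.473 = 3.06 m.
V₂ = q/y₂ = 5.01/3.06 = 1.64 m/s. E₁ = y₁ + V₁²/2g = 6.19 m; E₂ = y₂ + V₂²/2g = 3.20 m. ΔE = E₁ − E₂ = 2.99 m.
Q = q·b = 5.01 × 5.79 = 29.0 m³/s. P = γ·Q·ΔE = 9.81 × 29.0 × 2.99 = 852 kW.

P = 852 kW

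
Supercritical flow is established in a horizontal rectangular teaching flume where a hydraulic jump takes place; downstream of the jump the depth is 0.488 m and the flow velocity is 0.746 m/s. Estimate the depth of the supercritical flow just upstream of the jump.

Fr₂ = V₂/√(g·y₂) = 0.746/√(9.81×0.488) = 0.341.
From the momentum equation (using Fr₂), y₁/y₂ = ½[√(1 + 8Fr₂²) − 1] = ½[√1.930 − 1] = 0.195.
y₁ = 0.195 × 0.488 = 0.0950 m.

y₁ = 0.0950 m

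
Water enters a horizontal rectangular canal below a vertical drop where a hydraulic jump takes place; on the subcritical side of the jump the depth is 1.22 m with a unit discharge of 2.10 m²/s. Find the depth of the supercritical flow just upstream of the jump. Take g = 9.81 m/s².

y₁ = 0.443 m

V₂ = q/y₂ = 2.10/1.22 = 1.72 m/s; Fr₂ = V₂/√(g·y₂) = 0.498.
The Bélanger relation is symmetric: y₁/y₂ = ½[√(1 + 8Fr₂²) − 1] = ½[√2.981 − 1] = 0.363.
y₁ = 0.363 × 1.22 = 0.443 m.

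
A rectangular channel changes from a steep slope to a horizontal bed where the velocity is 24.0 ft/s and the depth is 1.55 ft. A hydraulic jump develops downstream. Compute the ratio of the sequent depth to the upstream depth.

Fr₁ = V₁/√(g·y₁) = 24.0/√(32.2×1.55) = 3.40.
By Bélanger, y₂/y₁ = ½[√(1 + 8Fr₁²) − 1] = ½[√93.33 − 1] = 4.33.

y₂/y₁ = 4.33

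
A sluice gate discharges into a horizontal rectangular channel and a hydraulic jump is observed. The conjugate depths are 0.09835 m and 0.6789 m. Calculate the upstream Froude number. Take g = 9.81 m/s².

For a rectangular channel the momentum equation gives q² = ½·g·y₁·y₂·(y₁ + y₂) = ½×9.81×0.09835×0.6789×0.7772 = 0.2546.
q = √0.2546 = 0.5045 m²/s.
V₁ = q/y₁ = 5.130 m/s; Fr₁ = V₁/√(g·y₁) = 5.223.

Fr₁ = 5.223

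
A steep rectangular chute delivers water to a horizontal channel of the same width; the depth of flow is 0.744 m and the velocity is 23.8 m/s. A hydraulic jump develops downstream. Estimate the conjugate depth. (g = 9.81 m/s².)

Fr₁ = V₁/√(g·y₁) = 23.8/√(9.81×0.744) = 8.81.
Bélanger equation: y₂/y₁ = ½[√(1 + 8Fr₁²) − 1] = ½[√621.9 − 1] = 12.0.
y₂ = 12.0 × 0.744 = 8.90 m.

y₂ = 8.90 m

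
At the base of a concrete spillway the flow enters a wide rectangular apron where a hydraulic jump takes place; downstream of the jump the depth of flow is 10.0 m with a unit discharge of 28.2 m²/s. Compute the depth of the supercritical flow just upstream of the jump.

V₂ = q/y₂ = 28.2/10.0 = 2.82 m/s; Fr₂ = V₂/√(g·y₂) = 0.285.
From the momentum equation (using Fr₂), y₁/y₂ = ½[√(1 + 8Fr₂²) − 1] = ½[√1.649 − 1] = 0.142.
y₁ = 0.142 × 10.0 = 1.42 m.

y₁ = 1.42 m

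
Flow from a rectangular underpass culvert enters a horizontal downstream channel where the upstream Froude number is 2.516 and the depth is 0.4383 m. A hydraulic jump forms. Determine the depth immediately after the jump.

y₂ = 1.356 m

Fr₁ = 2.516 (given).
Sequent-depth ratio: y₂/y₁ = ½[√(1 + 8Fr₁²) − 1] = ½[√51.642 − 1] = 3.093.
y₂ = 3.093 × 0.4383 = 1.356 m.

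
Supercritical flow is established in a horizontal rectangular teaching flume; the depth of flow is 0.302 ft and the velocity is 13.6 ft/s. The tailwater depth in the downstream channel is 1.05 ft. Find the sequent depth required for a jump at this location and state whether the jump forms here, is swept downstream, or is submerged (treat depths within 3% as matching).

y₂ = 1.72 ft; the jump is swept downstream

Fr₁ = V₁/√(g·y₁) = 13.6/√(32.2×0.302) = 4.36.
From the momentum equation for a rectangular channel, y₂/y₁ = ½[√(1 + 8Fr₁²) − 1] = ½[√153.2 − 1] = 5.69.
y₂ = 5.69 × 0.302 = 1.72 ft.
Tailwater y_tw = 1.05 ft: y_tw < y₂, so the jump is swept downstream.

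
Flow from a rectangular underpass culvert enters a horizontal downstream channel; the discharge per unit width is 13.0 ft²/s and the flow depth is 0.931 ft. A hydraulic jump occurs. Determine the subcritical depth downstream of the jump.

V₁ = q/y₁ = 13.0/0.931 = 14.0 ft/s. Fr₁ = V₁/√(g·y₁) = 14.0/√(32.2×0.931) = 2.55.
From the momentum equation for a rectangular channel, y₂/y₁ = ½[√(1 + 8Fr₁²) − 1] = ½[√53.03 − 1] = 3.14.
y₂ = 3.14 × 0.931 = 2.92 ft.

y₂ = 2.92 ft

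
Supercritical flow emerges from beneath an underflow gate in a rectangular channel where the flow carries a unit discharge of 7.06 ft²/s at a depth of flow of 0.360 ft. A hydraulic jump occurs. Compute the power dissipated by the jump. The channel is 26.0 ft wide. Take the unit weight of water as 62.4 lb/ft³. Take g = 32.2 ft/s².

V₁ = q/y₁ = 7.06/0.360 = 19.6 ft/s. Fr₁ = V₁/√(g·y₁) = 19.6/√(32.2×0.360) = 5.76.
Conjugate-depth relation: y₂/y₁ = ½[√(1 + 8Fr₁²) − 1] = ½[√266.4 − 1] = 7.66.
y₂ = 7.66 × 0.360 = 2.76 ft.
V₂ = q/y₂ = 7.06/2.76 = 2.56 ft/s. E₁ = y₁ + V₁²/2g = 6.33 ft; E₂ = y₂ + V₂²/2g = 2.86 ft. ΔE = E₁ − E₂ = 3.47 ft.
Q = q·b = 7.06 × 26.0 = 184 cfs. P = γ·Q·ΔE/550 = 62.4 × 184 × 3.47 / 550 = 72.3 hp.

P = 72.3 hp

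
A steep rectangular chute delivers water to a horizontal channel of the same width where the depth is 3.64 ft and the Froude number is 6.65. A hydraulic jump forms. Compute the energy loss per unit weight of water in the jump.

ΔE = 50.7 ft

Fr₁ = 6.65 (given).
From the momentum equation for a rectangular channel, y₂/y₁ = ½[√(1 + 8Fr₁²) − 1] = ½[√354.8 − 1] = 8.92.
y₂ = 8.92 × 3.64 = 32.5 ft.
V₁ = Fr₁·√(g·y₁) = 6.65×√(32.2×3.64) = 72.0 ft/s; q = V₁·y₁ = 262 ft²/s. V₂ = q/y₂ = 262/32.5 = 8.07 ft/s. E₁ = y₁ + V₁²/2g = 84.1 ft; E₂ = y₂ + V₂²/2g = 33.5 ft. ΔE = E₁ − E₂ = 50.7 ft.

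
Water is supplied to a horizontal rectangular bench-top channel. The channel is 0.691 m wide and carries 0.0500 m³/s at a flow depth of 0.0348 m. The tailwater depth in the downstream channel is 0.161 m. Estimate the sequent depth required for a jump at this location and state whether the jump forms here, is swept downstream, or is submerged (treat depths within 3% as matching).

y₂ = 0.159 m; the jump forms here

q = Q/b = 0.0500/0.691 = 0.0724 m²/s; V₁ = q/y₁ = 2.08 m/s. Fr₁ = V₁/√(g·y₁) = 3.56.
From the momentum equation for a rectangular channel, y₂/y₁ = ½[√(1 + 8Fr₁²) − 1] = ½[√102.3 − 1] = 4.56.
y₂ = 4.56 × 0.0348 = 0.159 m.
Tailwater y_tw = 0.161 m: y_tw ≈ y₂, so the jump forms here.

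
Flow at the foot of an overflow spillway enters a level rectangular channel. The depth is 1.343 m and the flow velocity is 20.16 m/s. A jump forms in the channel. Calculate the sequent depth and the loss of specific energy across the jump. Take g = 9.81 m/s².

y₂ = 9.899 m; ΔE = 11.78 m

Fr₁ = V₁/√(g·y₁) = 20.16/√(9.81×1.343) = 5.554.
Bélanger equation: y₂/y₁ = ½[√(1 + 8Fr₁²) − 1] = ½[√247.79 − 1] = 7.371.
y₂ = 7.371 × 1.343 = 9.899 m.
Head loss: ΔE = (y₂ − y₁)³/(4y₁y₂) = (9.899 − 1.343)³/(4×1.343×9.899) = 626.3/53.18 = 11.78 m.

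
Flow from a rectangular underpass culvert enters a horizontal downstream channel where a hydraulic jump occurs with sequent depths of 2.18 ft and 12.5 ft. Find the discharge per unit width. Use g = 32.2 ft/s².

q = 80.3 ft²/s

For a rectangular channel the momentum equation gives q² = ½·g·y₁·y₂·(y₁ + y₂) = ½×32.2×2.18×12.5×14.7 = 6440.
q = √6440 = 80.3 ft²/s.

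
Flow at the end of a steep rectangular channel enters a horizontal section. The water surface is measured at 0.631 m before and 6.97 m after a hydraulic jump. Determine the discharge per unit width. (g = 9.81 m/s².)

q = 12.8 m²/s

For a rectangular channel the momentum equation gives q² = ½·g·y₁·y₂·(y₁ + y₂) = ½×9.81×0.631×6.97×7.60 = 164.
q = √164 = 12.8 m²/s.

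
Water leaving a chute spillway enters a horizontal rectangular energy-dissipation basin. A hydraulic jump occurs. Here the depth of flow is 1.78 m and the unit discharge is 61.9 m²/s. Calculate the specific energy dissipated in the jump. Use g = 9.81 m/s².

ΔE = 42.9 m

V₁ = q/y₁ = 61.9/1.78 = 34.8 m/s. Fr₁ = V₁/√(g·y₁) = 34.8/√(9.81×1.78) = 8.32.
Bélanger equation: y₂/y₁ = ½[√(1 + 8Fr₁²) − 1] = ½[√555.0 − 1] = 11.3.
y₂ = 11.3 × 1.78 = 20.1 m.
V₂ = q/y₂ = 61.9/20.1 = 3.08 m/s. E₁ = y₁ + V₁²/2g = 63.4 m; E₂ = y₂ + V₂²/2g = 20.6 m. ΔE = E₁ − E₂ = 42.9 m.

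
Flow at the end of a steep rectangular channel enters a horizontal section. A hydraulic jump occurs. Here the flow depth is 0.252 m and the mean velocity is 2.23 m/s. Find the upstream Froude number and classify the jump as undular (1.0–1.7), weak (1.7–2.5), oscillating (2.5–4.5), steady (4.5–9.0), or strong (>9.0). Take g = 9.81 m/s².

Fr₁ = 1.42; undular jump

Fr₁ = V₁/√(g·y₁) = 2.23/√(9.81×0.252) = 1.42.
Fr₁ = 1.42 lies in the undular range.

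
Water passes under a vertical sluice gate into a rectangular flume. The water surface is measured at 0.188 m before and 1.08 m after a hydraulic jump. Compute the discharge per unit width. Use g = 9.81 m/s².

q = 1.12 m²/s

For a rectangular channel the momentum equation gives q² = ½·g·y₁·y₂·(y₁ + y₂) = ½×9.81×0.188×1.08×1.27 = 1.26.
q = √1.26 = 1.12 m²/s.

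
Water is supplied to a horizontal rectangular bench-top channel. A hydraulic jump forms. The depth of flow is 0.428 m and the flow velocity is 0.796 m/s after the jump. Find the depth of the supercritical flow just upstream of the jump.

y₁ = 0.104 m

Fr₂ = V₂/√(g·y₂) = 0.796/√(9.81×0.428) = 0.388.
From the momentum equation (using Fr₂), y₁/y₂ = ½[√(1 + 8Fr₂²) − 1] = ½[√2.207 − 1] = 0.243.
y₁ = 0.243 × 0.428 = 0.104 m.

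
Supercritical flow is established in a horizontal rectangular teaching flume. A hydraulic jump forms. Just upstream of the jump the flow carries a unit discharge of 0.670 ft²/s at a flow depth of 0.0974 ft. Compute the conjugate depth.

V₁ = q/y₁ = 0.670/0.0974 = 6.88 ft/s. Fr₁ = V₁/√(g·y₁) = 6.88/√(32.2×0.0974) = 3.88.
From the momentum equation for a rectangular channel, y₂/y₁ = ½[√(1 + 8Fr₁²) − 1] = ½[√121.7 − 1] = 5.02.
y₂ = 5.02 × 0.0974 = 0.489 ft.

y₂ = 0.489 ft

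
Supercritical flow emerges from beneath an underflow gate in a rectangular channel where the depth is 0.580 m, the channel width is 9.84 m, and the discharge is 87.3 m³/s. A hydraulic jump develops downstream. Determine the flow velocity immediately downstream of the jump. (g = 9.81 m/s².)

V₂ = 1.78 m/s

q = Q/b = 87.3/9.84 = 8.87 m²/s; V₁ = q/y₁ = 15.3 m/s. Fr₁ = V₁/√(g·y₁) = 6.41.
Bélanger equation: y₂/y₁ = ½[√(1 + 8Fr₁²) − 1] = ½[√330.0 − 1] = 8.58.
y₂ = 8.58 × 0.580 = 4.98 m.
V₂ = q/y₂ = 8.87/4.98 = 1.78 m/s.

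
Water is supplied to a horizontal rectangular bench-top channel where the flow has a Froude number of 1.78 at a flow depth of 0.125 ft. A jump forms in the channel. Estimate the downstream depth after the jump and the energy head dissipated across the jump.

y₂ = 0.258 ft; ΔE = 0.0183 ft

Fr₁ = 1.78 (given).
By Bélanger, y₂/y₁ = ½[√(1 + 8Fr₁²) − 1] = ½[√26.35 − 1] = 2.07.
y₂ = 2.07 × 0.125 = 0.258 ft.
V₁ = Fr₁·√(g·y₁) = 1.78×√(32.2×0.125) = 3.57 ft/s; q = V₁·y₁ = 0.446 ft²/s. V₂ = q/y₂ = 0.446/0.258 = 1.73 ft/s. E₁ = y₁ + V₁²/2g = 0.323 ft; E₂ = y₂ + V₂²/2g = 0.305 ft. ΔE = E₁ − E₂ = 0.0183 ft.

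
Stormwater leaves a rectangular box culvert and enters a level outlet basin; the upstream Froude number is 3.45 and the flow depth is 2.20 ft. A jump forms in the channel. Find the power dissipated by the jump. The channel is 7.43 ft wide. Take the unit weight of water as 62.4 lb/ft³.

P = 265 hp

Fr₁ = 3.45 (given).
Conjugate-depth relation: y₂/y₁ = ½[√(1 + 8Fr₁²) − 1] = ½[√96.22 − 1] = 4.40.
y₂ = 4.40 × 2.20 = 9.69 ft.
V₁ = Fr₁·√(g·y₁) = 3.45×√(32.2×2.20) = 29.0 ft/s; q = V₁·y₁ = 63.9 ft²/s. V₂ = q/y₂ = 63.9/9.69 = 6.59 ft/s. E₁ = y₁ + V₁²/2g = 15.3 ft; E₂ = y₂ + V₂²/2g = 10.4 ft. ΔE = E₁ − E₂ = 4.93 ft.
Q = q·b = 63.9 × 7.43 = 475 cfs. P = γ·Q·ΔE/550 = 62.4 × 475 × 4.93 / 550 = 265 hp.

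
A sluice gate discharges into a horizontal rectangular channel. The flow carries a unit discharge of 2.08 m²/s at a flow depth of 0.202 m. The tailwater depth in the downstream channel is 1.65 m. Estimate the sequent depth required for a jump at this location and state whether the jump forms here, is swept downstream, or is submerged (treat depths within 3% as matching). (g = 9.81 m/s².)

y₂ = 1.99 m; the jump is swept downstream

V₁ = q/y₁ = 2.08/0.202 = 10.3 m/s. Fr₁ = V₁/√(g·y₁) = 10.3/√(9.81×0.202) = 7.31.
From the momentum equation for a rectangular channel, y₂/y₁ = ½[√(1 + 8Fr₁²) − 1] = ½[√429.0 − 1] = 9.86.
y₂ = 9.86 × 0.202 = 1.99 m.
Tailwater y_tw = 1.65 m: y_tw < y₂, so the jump is swept downstream.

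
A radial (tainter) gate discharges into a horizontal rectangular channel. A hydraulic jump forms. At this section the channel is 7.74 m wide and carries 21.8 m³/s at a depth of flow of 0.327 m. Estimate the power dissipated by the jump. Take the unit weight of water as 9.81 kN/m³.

P = 416 kW

q = Q/b = 21.8/7.74 = 2.82 m²/s; V₁ = q/y₁ = 8.61 m/s. Fr₁ = V₁/√(g·y₁) = 4.81.
Sequent-depth ratio: y₂/y₁ = ½[√(1 + 8Fr₁²) − 1] = ½[√186.0 − 1] = 6.32.
y₂ = 6.32 × 0.327 = 2.07 m.
V₂ = q/y₂ = 2.82/2.07 = 1.36 m/s. E₁ = y₁ + V₁²/2g = 4.11 m; E₂ = y₂ + V₂²/2g = 2.16 m. ΔE = E₁ − E₂ = 1.95 m.
P = γ·Q·ΔE = 9.81 × 21.8 × 1.95 = 416 kW.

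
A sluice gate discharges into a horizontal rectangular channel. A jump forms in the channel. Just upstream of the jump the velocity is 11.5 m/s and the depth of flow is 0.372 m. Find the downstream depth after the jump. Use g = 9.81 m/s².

y₂ = 2.99 m

Fr₁ = V₁/√(g·y₁) = 11.5/√(9.81×0.372) = 6.02.
By Bélanger, y₂/y₁ = ½[√(1 + 8Fr₁²) − 1] = ½[√290.9 − 1] = 8.03.
y₂ = 8.03 × 0.372 = 2.99 m.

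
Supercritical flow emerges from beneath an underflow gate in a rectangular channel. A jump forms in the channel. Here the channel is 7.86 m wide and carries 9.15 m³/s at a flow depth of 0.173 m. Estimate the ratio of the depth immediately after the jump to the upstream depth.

q = Q/b = 9.15/7.86 = 1.16 m²/s; V₁ = q/y₁ = 6.73 m/s. Fr₁ = V₁/√(g·y₁) = 5.17.
Bélanger equation: y₂/y₁ = ½[√(1 + 8Fr₁²) − 1] = ½[√214.4 − 1] = 6.82.

y₂/y₁ = 6.82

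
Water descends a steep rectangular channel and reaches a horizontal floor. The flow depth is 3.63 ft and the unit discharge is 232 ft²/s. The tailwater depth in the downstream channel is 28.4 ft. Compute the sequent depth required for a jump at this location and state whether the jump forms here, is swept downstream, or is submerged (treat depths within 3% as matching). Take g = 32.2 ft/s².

V₁ = q/y₁ = 232/3.63 = 63.9 ft/s. Fr₁ = V₁/√(g·y₁) = 63.9/√(32.2×3.63) = 5.91.
Conjugate-depth relation: y₂/y₁ = ½[√(1 + 8Fr₁²) − 1] = ½[√280.6 − 1] = 7.88.
y₂ = 7.88 × 3.63 = 28.6 ft.
Tailwater y_tw = 28.4 ft: y_tw ≈ y₂, so the jump forms here.

y₂ = 28.6 ft; the jump forms here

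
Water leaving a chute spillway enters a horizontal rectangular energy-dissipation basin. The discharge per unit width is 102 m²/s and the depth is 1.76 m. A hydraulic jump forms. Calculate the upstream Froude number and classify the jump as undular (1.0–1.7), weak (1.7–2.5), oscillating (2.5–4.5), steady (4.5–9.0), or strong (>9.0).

V₁ = q/y₁ = 102/1.76 = 58.0 m/s. Fr₁ = V₁/√(g·y₁) = 58.0/√(9.81×1.76) = 13.9.
Fr₁ = 13.9 lies in the strong range.

Fr₁ = 13.9; strong jump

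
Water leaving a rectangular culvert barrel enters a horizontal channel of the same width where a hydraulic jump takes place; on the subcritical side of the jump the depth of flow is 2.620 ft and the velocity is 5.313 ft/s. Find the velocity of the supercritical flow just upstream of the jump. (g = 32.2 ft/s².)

V₁ = 11.58 ft/s

Fr₂ = V₂/√(g·y₂) = 5.313/√(32.2×2.620) = 0.5784.
Since the conjugate-depth ratio holds either way, y₁/y₂ = ½[√(1 + 8Fr₂²) − 1] = ½[√3.6768 − 1] = 0.4587.
y₁ = 0.4587 × 2.620 = 1.202 ft.
V₁ = q/y₁ = 13.92/1.202 = 11.58 ft/s.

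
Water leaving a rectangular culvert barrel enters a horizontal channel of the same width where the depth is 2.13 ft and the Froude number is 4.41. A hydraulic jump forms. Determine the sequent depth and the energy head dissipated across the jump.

y₂ = 12.3 ft; ΔE = 9.96 ft

Fr₁ = 4.41 (given).
Conjugate-depth relation: y₂/y₁ = ½[√(1 + 8Fr₁²) − 1] = ½[√156.6 − 1] = 5.76.
y₂ = 5.76 × 2.13 = 12.3 ft.
V₁ = Fr₁·√(g·y₁) = 4.41×√(32.2×2.13) = 36.5 ft/s; q = V₁·y₁ = 77.8 ft²/s. V₂ = q/y₂ = 77.8/12.3 = 6.34 ft/s. E₁ = y₁ + V₁²/2g = 22.8 ft; E₂ = y₂ + V₂²/2g = 12.9 ft. ΔE = E₁ − E₂ = 9.96 ft.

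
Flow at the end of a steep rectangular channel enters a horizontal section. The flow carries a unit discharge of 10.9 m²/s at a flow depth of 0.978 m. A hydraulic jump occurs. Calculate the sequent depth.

y₂ = 4.51 m

V₁ = q/y₁ = 10.9/0.978 = 11.1 m/s. Fr₁ = V₁/√(g·y₁) = 11.1/√(9.81×0.978) = 3.60.
From the momentum equation for a rectangular channel, y₂/y₁ = ½[√(1 + 8Fr₁²) − 1] = ½[√104.6 − 1] = 4.61.
y₂ = 4.61 × 0.978 = 4.51 m.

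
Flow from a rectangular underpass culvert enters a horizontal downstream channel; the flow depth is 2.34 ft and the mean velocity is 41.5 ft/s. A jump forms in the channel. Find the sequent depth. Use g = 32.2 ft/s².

Fr₁ = V₁/√(g·y₁) = 41.5/√(32.2×2.34) = 4.78.
From the momentum equation for a rectangular channel, y₂/y₁ = ½[√(1 + 8Fr₁²) − 1] = ½[√183.9 − 1] = 6.28.
y₂ = 6.28 × 2.34 = 14.7 ft.

y₂ = 14.7 ft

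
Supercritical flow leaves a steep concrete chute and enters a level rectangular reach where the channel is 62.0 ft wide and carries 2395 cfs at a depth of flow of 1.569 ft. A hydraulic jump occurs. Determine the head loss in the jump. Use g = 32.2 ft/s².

ΔE = 3.559 ft

q = Q/b = 2395/62.0 = 38.63 ft²/s; V₁ = q/y₁ = 24.62 ft/s. Fr₁ = V₁/√(g·y₁) = 3.464.
By Bélanger, y₂/y₁ = ½[√(1 + 8Fr₁²) − 1] = ½[√96.983 − 1] = 4.424.
y₂ = 4.424 × 1.569 = 6.941 ft.
V₂ = q/y₂ = 38.63/6.941 = 5.565 ft/s. E₁ = y₁ + V₁²/2g = 10.98 ft; E₂ = y₂ + V₂²/2g = 7.422 ft. ΔE = E₁ − E₂ = 3.559 ft.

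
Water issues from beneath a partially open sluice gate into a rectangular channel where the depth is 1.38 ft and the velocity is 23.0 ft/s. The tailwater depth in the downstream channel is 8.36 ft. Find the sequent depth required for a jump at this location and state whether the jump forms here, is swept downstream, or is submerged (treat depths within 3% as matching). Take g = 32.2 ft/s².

Fr₁ = V₁/√(g·y₁) = 23.0/√(32.2×1.38) = 3.45.
From the momentum equation for a rectangular channel, y₂/y₁ = ½[√(1 + 8Fr₁²) − 1] = ½[√96.24 − 1] = 4.41.
y₂ = 4.41 × 1.38 = 6.08 ft.
Tailwater y_tw = 8.36 ft: y_tw > y₂, so the jump is submerged.

y₂ = 6.08 ft; the jump is submerged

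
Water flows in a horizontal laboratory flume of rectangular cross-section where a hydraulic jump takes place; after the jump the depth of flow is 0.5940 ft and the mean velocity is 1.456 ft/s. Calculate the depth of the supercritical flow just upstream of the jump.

Fr₂ = V₂/√(g·y₂) = 1.456/√(32.2×0.5940) = 0.3329.
Applying the sequent-depth relation in reverse, y₁/y₂ = ½[√(1 + 8Fr₂²) − 1] = ½[√1.8867 − 1] = 0.1868.
y₁ = 0.1868 × 0.5940 = 0.1109 ft.

y₁ = 0.1109 ft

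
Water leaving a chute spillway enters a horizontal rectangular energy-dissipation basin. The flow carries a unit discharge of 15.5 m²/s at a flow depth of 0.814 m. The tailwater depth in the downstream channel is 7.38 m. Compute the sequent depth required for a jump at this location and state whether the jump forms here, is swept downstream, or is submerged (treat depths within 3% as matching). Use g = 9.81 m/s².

V₁ = q/y₁ = 15.5/0.814 = 19.0 m/s. Fr₁ = V₁/√(g·y₁) = 19.0/√(9.81×0.814) = 6.74.
Sequent-depth ratio: y₂/y₁ = ½[√(1 + 8Fr₁²) − 1] = ½[√364.3 − 1] = 9.04.
y₂ = 9.04 × 0.814 = 7.36 m.
Tailwater y_tw = 7.38 m: y_tw ≈ y₂, so the jump forms here.

y₂ = 7.36 m; the jump forms here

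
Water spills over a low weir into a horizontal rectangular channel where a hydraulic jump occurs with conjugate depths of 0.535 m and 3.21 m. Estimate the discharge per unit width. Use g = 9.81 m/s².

For a rectangular channel the momentum equation gives q² = ½·g·y₁·y₂·(y₁ + y₂) = ½×9.81×0.535×3.21×3.75 = 31.5.
q = √31.5 = 5.62 m²/s.

q = 5.62 m²/s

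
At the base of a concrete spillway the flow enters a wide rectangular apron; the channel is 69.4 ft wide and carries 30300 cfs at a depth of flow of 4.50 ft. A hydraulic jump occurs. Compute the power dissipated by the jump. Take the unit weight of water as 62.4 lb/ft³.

P = 344963 hp

q = Q/b = 30300/69.4 = 437 ft²/s; V₁ = q/y₁ = 97.0 ft/s. Fr₁ = V₁/√(g·y₁) = 8.06.
Conjugate-depth relation: y₂/y₁ = ½[√(1 + 8Fr₁²) − 1] = ½[√520.7 − 1] = 10.9.
y₂ = 10.9 × 4.50 = 49.1 ft.
Head loss: ΔE = (y₂ − y₁)³/(4y₁y₂) = (49.1 − 4.50)³/(4×4.50×49.1) = 88675/884 = 100 ft.
P = γ·Q·ΔE/550 = 62.4 × 30300 × 100 / 550 = 344963 hp.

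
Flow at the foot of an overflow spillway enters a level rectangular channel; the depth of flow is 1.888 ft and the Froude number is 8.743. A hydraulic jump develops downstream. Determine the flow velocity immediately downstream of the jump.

Fr₁ = 8.743 (given).
By Bélanger, y₂/y₁ = ½[√(1 + 8Fr₁²) − 1] = ½[√612.52 − 1] = 11.87.
y₂ = 11.87 × 1.888 = 22.42 ft.
V₁ = Fr₁·√(g·y₁) = 8.743×√(32.2×1.888) = 68.17 ft/s; q = V₁·y₁ = 128.7 ft²/s.
V₂ = q/y₂ = 128.7/22.42 = 5.741 ft/s.

V₂ = 5.741 ft/s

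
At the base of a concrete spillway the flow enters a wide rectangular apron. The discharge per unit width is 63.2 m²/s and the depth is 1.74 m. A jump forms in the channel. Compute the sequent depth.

V₁ = q/y₁ = 63.2/1.74 = 36.3 m/s. Fr₁ = V₁/√(g·y₁) = 36.3/√(9.81×1.74) = 8.79.
From the momentum equation for a rectangular channel, y₂/y₁ = ½[√(1 + 8Fr₁²) − 1] = ½[√619.3 − 1] = 11.9.
y₂ = 11.9 × 1.74 = 20.8 m.

y₂ = 20.8 m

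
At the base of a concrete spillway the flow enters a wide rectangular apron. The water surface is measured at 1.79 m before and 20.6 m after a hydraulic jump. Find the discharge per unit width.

q = 63.6 m²/s

For a rectangular channel the momentum equation gives q² = ½·g·y₁·y₂·(y₁ + y₂) = ½×9.81×1.79×20.6×22.4 = 4050.
q = √4050 = 63.6 m²/s.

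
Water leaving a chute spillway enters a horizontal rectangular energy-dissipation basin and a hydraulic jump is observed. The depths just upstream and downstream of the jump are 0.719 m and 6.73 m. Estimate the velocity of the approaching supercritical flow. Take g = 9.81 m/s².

V₁ = 18.5 m/s

For a rectangular channel the momentum equation gives q² = ½·g·y₁·y₂·(y₁ + y₂) = ½×9.81×0.719×6.73×7.45 = 177.
q = √177 = 13.3 m²/s.
V₁ = q/y₁ = 13.3/0.719 = 18.5 m/s.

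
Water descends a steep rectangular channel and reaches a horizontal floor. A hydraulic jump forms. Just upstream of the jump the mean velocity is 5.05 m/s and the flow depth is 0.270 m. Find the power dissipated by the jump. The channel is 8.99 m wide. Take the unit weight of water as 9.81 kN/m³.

P = 51.4 kW

Fr₁ = V₁/√(g·y₁) = 5.05/√(9.81×0.270) = 3.10.
From the momentum equation for a rectangular channel, y₂/y₁ = ½[√(1 + 8Fr₁²) − 1] = ½[√78.03 − 1] = 3.92.
y₂ = 3.92 × 0.270 = 1.06 m.
q = V₁·y₁ = 5.05 × 0.270 = 1.36 m²/s. V₂ = q/y₂ = 1.36/1.06 = 1.29 m/s. E₁ = y₁ + V₁²/2g = 1.57 m; E₂ = y₂ + V₂²/2g = 1.14 m. ΔE = E₁ − E₂ = 0.428 m.
Q = q·b = 1.36 × 8.99 = 12.3 m³/s. P = γ·Q·ΔE = 9.81 × 12.3 × 0.428 = 51.4 kW.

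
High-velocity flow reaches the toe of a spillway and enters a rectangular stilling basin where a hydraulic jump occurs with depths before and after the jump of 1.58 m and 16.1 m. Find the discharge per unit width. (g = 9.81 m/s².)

For a rectangular channel the momentum equation gives q² = ½·g·y₁·y₂·(y₁ + y₂) = ½×9.81×1.58×16.1×17.7 = 2206.
q = √2206 = 47.0 m²/s.

q = 47.0 m²/s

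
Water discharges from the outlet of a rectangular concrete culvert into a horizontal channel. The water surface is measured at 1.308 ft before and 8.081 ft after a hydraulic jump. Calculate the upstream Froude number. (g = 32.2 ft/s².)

For a rectangular channel the momentum equation gives q² = ½·g·y₁·y₂·(y₁ + y₂) = ½×32.2×1.308×8.081×9.389 = 1598.
q = √1598 = 39.97 ft²/s.
V₁ = q/y₁ = 30.56 ft/s; Fr₁ = V₁/√(g·y₁) = 4.709.

Fr₁ = 4.709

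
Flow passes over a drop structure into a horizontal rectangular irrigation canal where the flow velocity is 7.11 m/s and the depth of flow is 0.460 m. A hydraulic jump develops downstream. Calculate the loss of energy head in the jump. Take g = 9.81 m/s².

Fr₁ = V₁/√(g·y₁) = 7.11/√(9.81×0.460) = 3.35.
Bélanger equation: y₂/y₁ = ½[√(1 + 8Fr₁²) − 1] = ½[√90.62 − 1] = 4.26.
y₂ = 4.26 × 0.460 = 1.96 m.
q = V₁·y₁ = 7.11 × 0.460 = 3.27 m²/s. V₂ = q/y₂ = 3.27/1.96 = 1.67 m/s. E₁ = y₁ + V₁²/2g = 3.04 m; E₂ = y₂ + V₂²/2g = 2.10 m. ΔE = E₁ − E₂ = 0.935 m.

ΔE = 0.935 m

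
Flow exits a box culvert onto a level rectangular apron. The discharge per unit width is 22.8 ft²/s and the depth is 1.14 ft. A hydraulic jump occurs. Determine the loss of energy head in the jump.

ΔE = 2.22 ft

V₁ = q/y₁ = 22.8/1.14 = 20.0 ft/s. Fr₁ = V₁/√(g·y₁) = 20.0/√(32.2×1.14) = 3.30.
Sequent-depth ratio: y₂/y₁ = ½[√(1 + 8Fr₁²) − 1] = ½[√88.17 − 1] = 4.20.
y₂ = 4.20 × 1.14 = 4.78 ft.
V₂ = q/y₂ = 22.8/4.78 = 4.77 ft/s. E₁ = y₁ + V₁²/2g = 7.35 ft; E₂ = y₂ + V₂²/2g = 5.14 ft. ΔE = E₁ − E₂ = 2.22 ft.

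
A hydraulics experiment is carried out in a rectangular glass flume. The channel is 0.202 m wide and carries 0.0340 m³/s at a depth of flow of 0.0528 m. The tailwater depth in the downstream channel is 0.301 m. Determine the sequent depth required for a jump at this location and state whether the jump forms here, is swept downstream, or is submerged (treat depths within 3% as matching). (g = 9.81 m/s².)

y₂ = 0.305 m; the jump forms here

q = Q/b = 0.0340/0.202 = 0.168 m²/s; V₁ = q/y₁ = 3.19 m/s. Fr₁ = V₁/√(g·y₁) = 4.43.
Bélanger equation: y₂/y₁ = ½[√(1 + 8Fr₁²) − 1] = ½[√158.0 − 1] = 5.78.
y₂ = 5.78 × 0.0528 = 0.305 m.
Tailwater y_tw = 0.301 m: y_tw ≈ y₂, so the jump forms here.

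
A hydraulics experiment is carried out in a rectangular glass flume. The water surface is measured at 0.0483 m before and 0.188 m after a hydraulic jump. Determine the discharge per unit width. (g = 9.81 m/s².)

q = 0.103 m²/s

For a rectangular channel the momentum equation gives q² = ½·g·y₁·y₂·(y₁ + y₂) = ½×9.81×0.0483×0.188×0.236 = 0.0105.
q = √0.0105 = 0.103 m²/s.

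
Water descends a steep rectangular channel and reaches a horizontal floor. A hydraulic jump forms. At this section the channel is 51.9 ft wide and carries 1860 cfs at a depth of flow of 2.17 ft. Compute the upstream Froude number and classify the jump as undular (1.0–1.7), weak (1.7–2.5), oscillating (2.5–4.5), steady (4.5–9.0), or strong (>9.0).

q = Q/b = 1860/51.9 = 35.8 ft²/s; V₁ = q/y₁ = 16.5 ft/s. Fr₁ = V₁/√(g·y₁) = 1.98.
Fr₁ = 1.98 lies in the weak range.

Fr₁ = 1.98; weak jump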